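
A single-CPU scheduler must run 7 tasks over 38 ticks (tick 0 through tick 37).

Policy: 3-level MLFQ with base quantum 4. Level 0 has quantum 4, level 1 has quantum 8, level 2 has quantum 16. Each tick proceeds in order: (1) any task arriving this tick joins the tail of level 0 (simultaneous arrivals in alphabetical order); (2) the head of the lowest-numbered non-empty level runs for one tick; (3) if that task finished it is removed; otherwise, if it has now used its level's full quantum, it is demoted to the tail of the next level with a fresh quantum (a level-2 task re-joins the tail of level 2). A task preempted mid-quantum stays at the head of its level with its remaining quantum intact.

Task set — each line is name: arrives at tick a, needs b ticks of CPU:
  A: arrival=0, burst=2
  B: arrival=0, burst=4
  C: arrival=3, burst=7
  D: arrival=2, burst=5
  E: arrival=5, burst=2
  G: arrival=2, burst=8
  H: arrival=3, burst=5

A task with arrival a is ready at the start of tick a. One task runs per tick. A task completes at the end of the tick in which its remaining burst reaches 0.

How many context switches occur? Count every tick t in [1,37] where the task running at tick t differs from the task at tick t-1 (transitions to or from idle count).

context switches = 11

t=0: L0/L1/L2 = AB/-/- → run A
t=1: L0/L1/L2 = AB/-/- → run A
t=2: L0/L1/L2 = BDG/-/- → run B
t=3: L0/L1/L2 = BDGCH/-/- → run B
t=4: L0/L1/L2 = BDGCH/-/- → run B
t=5: L0/L1/L2 = BDGCHE/-/- → run B
t=6: L0/L1/L2 = DGCHE/-/- → run D
t=7: L0/L1/L2 = DGCHE/-/- → run D
t=8: L0/L1/L2 = DGCHE/-/- → run D
t=9: L0/L1/L2 = DGCHE/-/- → run D
t=10: L0/L1/L2 = GCHE/D/- → run G
t=11: L0/L1/L2 = GCHE/D/- → run G
t=12: L0/L1/L2 = GCHE/D/- → run G
t=13: L0/L1/L2 = GCHE/D/- → run G
t=14: L0/L1/L2 = CHE/DG/- → run C
t=15: L0/L1/L2 = CHE/DG/- → run C
t=16: L0/L1/L2 = CHE/DG/- → run C
t=17: L0/L1/L2 = CHE/DG/- → run C
t=18: L0/L1/L2 = HE/DGC/- → run H
t=19: L0/L1/L2 = HE/DGC/- → run H
t=20: L0/L1/L2 = HE/DGC/- → run H
t=21: L0/L1/L2 = HE/DGC/- → run H
t=22: L0/L1/L2 = E/DGCH/- → run E
t=23: L0/L1/L2 = E/DGCH/- → run E
t=24: L0/L1/L2 = -/DGCH/- → run D
t=25: L0/L1/L2 = -/GCH/- → run G
t=26: L0/L1/L2 = -/GCH/- → run G
t=27: L0/L1/L2 = -/GCH/- → run G
t=28: L0/L1/L2 = -/GCH/- → run G
t=29: L0/L1/L2 = -/CH/- → run C
t=30: L0/L1/L2 = -/CH/- → run C
t=31: L0/L1/L2 = -/CH/- → run C
t=32: L0/L1/L2 = -/H/- → run H
t=33: (idle)
t=34: (idle)
t=35: (idle)
t=36: (idle)
t=37: (idle)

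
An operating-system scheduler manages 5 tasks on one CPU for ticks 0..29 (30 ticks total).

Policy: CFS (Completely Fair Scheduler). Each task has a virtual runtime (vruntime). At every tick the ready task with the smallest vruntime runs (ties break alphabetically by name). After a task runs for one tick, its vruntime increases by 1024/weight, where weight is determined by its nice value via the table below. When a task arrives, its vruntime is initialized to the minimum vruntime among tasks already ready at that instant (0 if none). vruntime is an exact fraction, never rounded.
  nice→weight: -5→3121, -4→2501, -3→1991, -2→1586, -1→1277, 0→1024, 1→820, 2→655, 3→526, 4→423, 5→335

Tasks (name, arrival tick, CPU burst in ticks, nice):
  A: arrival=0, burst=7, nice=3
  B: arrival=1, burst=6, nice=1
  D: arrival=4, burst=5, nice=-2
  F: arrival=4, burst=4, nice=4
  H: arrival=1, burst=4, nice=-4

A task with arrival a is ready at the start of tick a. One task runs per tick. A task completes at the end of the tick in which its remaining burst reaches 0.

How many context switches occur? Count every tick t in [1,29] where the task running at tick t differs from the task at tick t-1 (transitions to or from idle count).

t=0: vr[A=0] → run A
t=1: vr[A=512/263 B=512/263 H=512/263] → run A
t=2: vr[A=1024/263 B=512/263 H=512/263] → run B
t=3: vr[A=1024/263 B=172288/53915 H=512/263] → run H
t=4: vr[A=1024/263 B=172288/53915 D=1549824/657763 F=1549824/657763 H=1549824/657763] → run D
t=5: vr[A=1024/263 B=172288/53915 D=25668608/8550919 F=1549824/657763 H=1549824/657763] → run F
t=6: vr[A=1024/263 B=172288/53915 D=25668608/8550919 F=1329124864/278233749 H=1549824/657763] → run H
t=7: vr[A=1024/263 B=172288/53915 D=25668608/8550919 F=1329124864/278233749 H=1819136/657763] → run H
t=8: vr[A=1024/263 B=172288/53915 D=25668608/8550919 F=1329124864/278233749 H=2088448/657763] → run D
t=9: vr[A=1024/263 B=172288/53915 D=31189504/8550919 F=1329124864/278233749 H=2088448/657763] → run H
t=10: vr[A=1024/263 B=172288/53915 D=31189504/8550919 F=1329124864/278233749] → run B
t=11: vr[A=1024/263 B=239616/53915 D=31189504/8550919 F=1329124864/278233749] → run D
t=12: vr[A=1024/263 B=239616/53915 D=36710400/8550919 F=1329124864/278233749] → run A
t=13: vr[A=1536/263 B=239616/53915 D=36710400/8550919 F=1329124864/278233749] → run D
t=14: vr[A=1536/263 B=239616/53915 D=42231296/8550919 F=1329124864/278233749] → run B
t=15: vr[A=1536/263 B=306944/53915 D=42231296/8550919 F=1329124864/278233749] → run F
t=16: vr[A=1536/263 B=306944/53915 D=42231296/8550919 F=2002674176/278233749] → run D
t=17: vr[A=1536/263 B=306944/53915 F=2002674176/278233749] → run B
t=18: vr[A=1536/263 B=374272/53915 F=2002674176/278233749] → run A
t=19: vr[A=2048/263 B=374272/53915 F=2002674176/278233749] → run B
t=20: vr[A=2048/263 B=88320/10783 F=2002674176/278233749] → run F
t=21: vr[A=2048/263 B=88320/10783 F=892074496/92744583] → run A
t=22: vr[A=2560/263 B=88320/10783 F=892074496/92744583] → run B
t=23: vr[A=2560/263 F=892074496/92744583] → run F
t=24: vr[A=2560/263] → run A
t=25: vr[A=3072/263] → run A
t=26: (idle)
t=27: (idle)
t=28: (idle)
t=29: (idle)

context switches = 23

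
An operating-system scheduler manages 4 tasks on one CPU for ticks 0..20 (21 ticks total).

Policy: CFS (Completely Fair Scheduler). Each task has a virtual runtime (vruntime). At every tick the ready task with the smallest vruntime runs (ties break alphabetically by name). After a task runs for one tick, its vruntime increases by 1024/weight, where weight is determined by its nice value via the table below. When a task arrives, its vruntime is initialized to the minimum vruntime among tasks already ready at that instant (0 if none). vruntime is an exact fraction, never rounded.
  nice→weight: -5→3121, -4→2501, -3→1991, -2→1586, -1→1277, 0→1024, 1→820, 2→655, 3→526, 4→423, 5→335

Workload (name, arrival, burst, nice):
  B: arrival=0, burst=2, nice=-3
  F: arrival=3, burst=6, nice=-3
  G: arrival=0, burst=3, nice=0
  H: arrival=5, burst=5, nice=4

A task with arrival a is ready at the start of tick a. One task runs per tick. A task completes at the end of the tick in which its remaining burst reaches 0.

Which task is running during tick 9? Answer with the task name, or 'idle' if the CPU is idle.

running at tick 9 = F

t=0: vr[B=0 G=0] → run B
t=1: vr[B=1024/1991 G=0] → run G
t=2: vr[B=1024/1991 G=1] → run B
t=3: vr[F=1 G=1] → run F
t=4: vr[F=3015/1991 G=1] → run G
t=5: vr[F=3015/1991 G=2 H=3015/1991] → run F
t=6: vr[F=4039/1991 G=2 H=3015/1991] → run H
t=7: vr[F=4039/1991 G=2 H=3314129/842193] → run G
t=8: vr[F=4039/1991 H=3314129/842193] → run F
t=9: vr[F=5063/1991 H=3314129/842193] → run F
t=10: vr[F=6087/1991 H=3314129/842193] → run F
t=11: vr[F=7111/1991 H=3314129/842193] → run F
t=12: vr[H=3314129/842193] → run H
t=13: vr[H=5352913/842193] → run H
t=14: vr[H=2463899/280731] → run H
t=15: vr[H=9430481/842193] → run H
t=16: (idle)
t=17: (idle)
t=18: (idle)
t=19: (idle)
t=20: (idle)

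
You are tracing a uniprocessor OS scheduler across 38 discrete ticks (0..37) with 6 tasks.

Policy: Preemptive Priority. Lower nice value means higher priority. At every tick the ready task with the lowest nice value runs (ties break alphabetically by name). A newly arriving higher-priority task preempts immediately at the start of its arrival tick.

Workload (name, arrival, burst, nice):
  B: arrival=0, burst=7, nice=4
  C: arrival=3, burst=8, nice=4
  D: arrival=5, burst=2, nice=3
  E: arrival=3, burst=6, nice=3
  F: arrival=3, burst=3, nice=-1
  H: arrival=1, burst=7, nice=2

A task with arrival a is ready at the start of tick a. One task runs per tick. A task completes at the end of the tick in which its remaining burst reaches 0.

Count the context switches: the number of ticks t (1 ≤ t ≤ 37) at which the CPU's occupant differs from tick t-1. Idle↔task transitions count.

context switches = 8

t=0: ready={B} → run B
t=1: ready={B,H} → run H
t=2: ready={B,H} → run H
t=3: ready={B,C,E,F,H} → run F
t=4: ready={B,C,E,F,H} → run F
t=5: ready={B,C,D,E,F,H} → run F
t=6: ready={B,C,D,E,H} → run H
t=7: ready={B,C,D,E,H} → run H
t=8: ready={B,C,D,E,H} → run H
t=9: ready={B,C,D,E,H} → run H
t=10: ready={B,C,D,E,H} → run H
t=11: ready={B,C,D,E} → run D
t=12: ready={B,C,D,E} → run D
t=13: ready={B,C,E} → run E
t=14: ready={B,C,E} → run E
t=15: ready={B,C,E} → run E
t=16: ready={B,C,E} → run E
t=17: ready={B,C,E} → run E
t=18: ready={B,C,E} → run E
t=19: ready={B,C} → run B
t=20: ready={B,C} → run B
t=21: ready={B,C} → run B
t=22: ready={B,C} → run B
t=23: ready={B,C} → run B
t=24: ready={B,C} → run B
t=25: ready={C} → run C
t=26: ready={C} → run C
t=27: ready={C} → run C
t=28: ready={C} → run C
t=29: ready={C} → run C
t=30: ready={C} → run C
t=31: ready={C} → run C
t=32: ready={C} → run C
t=33: (idle)
t=34: (idle)
t=35: (idle)
t=36: (idle)
t=37: (idle)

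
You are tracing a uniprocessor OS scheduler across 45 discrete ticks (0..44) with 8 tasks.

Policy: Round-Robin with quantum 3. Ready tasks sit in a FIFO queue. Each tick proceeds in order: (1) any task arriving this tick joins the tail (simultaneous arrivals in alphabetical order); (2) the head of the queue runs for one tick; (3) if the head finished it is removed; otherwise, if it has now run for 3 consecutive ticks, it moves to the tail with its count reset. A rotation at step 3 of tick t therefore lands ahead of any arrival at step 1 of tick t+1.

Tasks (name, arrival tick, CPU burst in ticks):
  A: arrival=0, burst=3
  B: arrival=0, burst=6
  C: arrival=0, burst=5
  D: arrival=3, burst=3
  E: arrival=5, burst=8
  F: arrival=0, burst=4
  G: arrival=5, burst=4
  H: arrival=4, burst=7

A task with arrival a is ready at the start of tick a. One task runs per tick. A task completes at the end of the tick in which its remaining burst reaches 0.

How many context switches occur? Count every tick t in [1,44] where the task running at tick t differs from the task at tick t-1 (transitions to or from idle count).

t=0: queue=[A,B,C,F] q_used=0 → run A
t=1: queue=[A,B,C,F] q_used=1 → run A
t=2: queue=[A,B,C,F] q_used=2 → run A
t=3: queue=[B,C,F,D] q_used=0 → run B
t=4: queue=[B,C,F,D,H] q_used=1 → run B
t=5: queue=[B,C,F,D,H,E,G] q_used=2 → run B
t=6: queue=[C,F,D,H,E,G,B] q_used=0 → run C
t=7: queue=[C,F,D,H,E,G,B] q_used=1 → run C
t=8: queue=[C,F,D,H,E,G,B] q_used=2 → run C
t=9: queue=[F,D,H,E,G,B,C] q_used=0 → run F
t=10: queue=[F,D,H,E,G,B,C] q_used=1 → run F
t=11: queue=[F,D,H,E,G,B,C] q_used=2 → run F
t=12: queue=[D,H,E,G,B,C,F] q_used=0 → run D
t=13: queue=[D,H,E,G,B,C,F] q_used=1 → run D
t=14: queue=[D,H,E,G,B,C,F] q_used=2 → run D
t=15: queue=[H,E,G,B,C,F] q_used=0 → run H
t=16: queue=[H,E,G,B,C,F] q_used=1 → run H
t=17: queue=[H,E,G,B,C,F] q_used=2 → run H
t=18: queue=[E,G,B,C,F,H] q_used=0 → run E
t=19: queue=[E,G,B,C,F,H] q_used=1 → run E
t=20: queue=[E,G,B,C,F,H] q_used=2 → run E
t=21: queue=[G,B,C,F,H,E] q_used=0 → run G
t=22: queue=[G,B,C,F,H,E] q_used=1 → run G
t=23: queue=[G,B,C,F,H,E] q_used=2 → run G
t=24: queue=[B,C,F,H,E,G] q_used=0 → run B
t=25: queue=[B,C,F,H,E,G] q_used=1 → run B
t=26: queue=[B,C,F,H,E,G] q_used=2 → run B
t=27: queue=[C,F,H,E,G] q_used=0 → run C
t=28: queue=[C,F,H,E,G] q_used=1 → run C
t=29: queue=[F,H,E,G] q_used=0 → run F
t=30: queue=[H,E,G] q_used=0 → run H
t=31: queue=[H,E,G] q_used=1 → run H
t=32: queue=[H,E,G] q_used=2 → run H
t=33: queue=[E,G,H] q_used=0 → run E
t=34: queue=[E,G,H] q_used=1 → run E
t=35: queue=[E,G,H] q_used=2 → run E
t=36: queue=[G,H,E] q_used=0 → run G
t=37: queue=[H,E] q_used=0 → run H
t=38: queue=[E] q_used=0 → run E
t=39: queue=[E] q_used=1 → run E
t=40: (idle)
t=41: (idle)
t=42: (idle)
t=43: (idle)
t=44: (idle)

context switches = 16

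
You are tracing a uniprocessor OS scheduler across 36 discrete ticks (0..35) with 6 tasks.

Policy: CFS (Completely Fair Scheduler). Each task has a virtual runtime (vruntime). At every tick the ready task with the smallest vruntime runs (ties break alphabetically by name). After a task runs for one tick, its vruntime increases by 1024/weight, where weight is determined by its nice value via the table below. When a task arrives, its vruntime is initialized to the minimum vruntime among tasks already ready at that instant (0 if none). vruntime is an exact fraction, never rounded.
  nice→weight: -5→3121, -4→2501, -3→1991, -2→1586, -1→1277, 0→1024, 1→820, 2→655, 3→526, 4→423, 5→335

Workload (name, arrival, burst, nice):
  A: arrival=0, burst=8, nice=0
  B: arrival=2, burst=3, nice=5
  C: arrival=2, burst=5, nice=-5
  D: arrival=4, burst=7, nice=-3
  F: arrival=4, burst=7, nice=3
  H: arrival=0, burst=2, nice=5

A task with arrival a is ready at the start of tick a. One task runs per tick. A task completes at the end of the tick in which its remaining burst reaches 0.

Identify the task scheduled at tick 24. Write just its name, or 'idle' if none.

t=0: vr[A=0 H=0] → run A
t=1: vr[A=1 H=0] → run H
t=2: vr[A=1 B=1 C=1 H=1024/335] → run A
t=3: vr[A=2 B=1 C=1 H=1024/335] → run B
t=4: vr[A=2 B=1359/335 C=1 D=1 F=1 H=1024/335] → run C
t=5: vr[A=2 B=1359/335 C=4145/3121 D=1 F=1 H=1024/335] → run D
t=6: vr[A=2 B=1359/335 C=4145/3121 D=3015/1991 F=1 H=1024/335] → run F
t=7: vr[A=2 B=1359/335 C=4145/3121 D=3015/1991 F=775/263 H=1024/335] → run C
t=8: vr[A=2 B=1359/335 C=5169/3121 D=3015/1991 F=775/263 H=1024/335] → run D
t=9: vr[A=2 B=1359/335 C=5169/3121 D=4039/1991 F=775/263 H=1024/335] → run C
t=10: vr[A=2 B=1359/335 C=6193/3121 D=4039/1991 F=775/263 H=1024/335] → run C
t=11: vr[A=2 B=1359/335 C=7217/3121 D=4039/1991 F=775/263 H=1024/335] → run A
t=12: vr[A=3 B=1359/335 C=7217/3121 D=4039/1991 F=775/263 H=1024/335] → run D
t=13: vr[A=3 B=1359/335 C=7217/3121 D=5063/1991 F=775/263 H=1024/335] → run C
t=14: vr[A=3 B=1359/335 D=5063/1991 F=775/263 H=1024/335] → run D
t=15: vr[A=3 B=1359/335 D=6087/1991 F=775/263 H=1024/335] → run F
t=16: vr[A=3 B=1359/335 D=6087/1991 F=1287/263 H=1024/335] → run A
t=17: vr[A=4 B=1359/335 D=6087/1991 F=1287/263 H=1024/335] → run H
t=18: vr[A=4 B=1359/335 D=6087/1991 F=1287/263] → run D
t=19: vr[A=4 B=1359/335 D=7111/1991 F=1287/263] → run D
t=20: vr[A=4 B=1359/335 D=8135/1991 F=1287/263] → run A
t=21: vr[A=5 B=1359/335 D=8135/1991 F=1287/263] → run B
t=22: vr[A=5 B=2383/335 D=8135/1991 F=1287/263] → run D
t=23: vr[A=5 B=2383/335 F=1287/263] → run F
t=24: vr[A=5 B=2383/335 F=1799/263] → run A
t=25: vr[A=6 B=2383/335 F=1799/263] → run A
t=26: vr[A=7 B=2383/335 F=1799/263] → run F
t=27: vr[A=7 B=2383/335 F=2311/263] → run A
t=28: vr[B=2383/335 F=2311/263] → run B
t=29: vr[F=2311/263] → run F
t=30: vr[F=2823/263] → run F
t=31: vr[F=3335/263] → run F
t=32: (idle)
t=33: (idle)
t=34: (idle)
t=35: (idle)

running at tick 24 = A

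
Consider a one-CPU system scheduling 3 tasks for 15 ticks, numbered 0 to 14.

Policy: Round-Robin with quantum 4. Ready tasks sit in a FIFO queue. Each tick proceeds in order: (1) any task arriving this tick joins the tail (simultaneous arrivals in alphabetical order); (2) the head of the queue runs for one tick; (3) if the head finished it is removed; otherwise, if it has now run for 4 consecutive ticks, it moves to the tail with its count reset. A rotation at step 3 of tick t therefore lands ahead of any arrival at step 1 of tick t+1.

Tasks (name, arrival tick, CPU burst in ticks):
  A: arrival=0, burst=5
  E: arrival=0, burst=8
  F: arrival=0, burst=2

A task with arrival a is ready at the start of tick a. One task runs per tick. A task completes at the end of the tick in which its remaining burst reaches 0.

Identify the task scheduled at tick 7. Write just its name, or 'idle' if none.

t=0: queue=[A,E,F] q_used=0 → run A
t=1: queue=[A,E,F] q_used=1 → run A
t=2: queue=[A,E,F] q_used=2 → run A
t=3: queue=[A,E,F] q_used=3 → run A
t=4: queue=[E,F,A] q_used=0 → run E
t=5: queue=[E,F,A] q_used=1 → run E
t=6: queue=[E,F,A] q_used=2 → run E
t=7: queue=[E,F,A] q_used=3 → run E
t=8: queue=[F,A,E] q_used=0 → run F
t=9: queue=[F,A,E] q_used=1 → run F
t=10: queue=[A,E] q_used=0 → run A
t=11: queue=[E] q_used=0 → run E
t=12: queue=[E] q_used=1 → run E
t=13: queue=[E] q_used=2 → run E
t=14: queue=[E] q_used=3 → run E

running at tick 7 = E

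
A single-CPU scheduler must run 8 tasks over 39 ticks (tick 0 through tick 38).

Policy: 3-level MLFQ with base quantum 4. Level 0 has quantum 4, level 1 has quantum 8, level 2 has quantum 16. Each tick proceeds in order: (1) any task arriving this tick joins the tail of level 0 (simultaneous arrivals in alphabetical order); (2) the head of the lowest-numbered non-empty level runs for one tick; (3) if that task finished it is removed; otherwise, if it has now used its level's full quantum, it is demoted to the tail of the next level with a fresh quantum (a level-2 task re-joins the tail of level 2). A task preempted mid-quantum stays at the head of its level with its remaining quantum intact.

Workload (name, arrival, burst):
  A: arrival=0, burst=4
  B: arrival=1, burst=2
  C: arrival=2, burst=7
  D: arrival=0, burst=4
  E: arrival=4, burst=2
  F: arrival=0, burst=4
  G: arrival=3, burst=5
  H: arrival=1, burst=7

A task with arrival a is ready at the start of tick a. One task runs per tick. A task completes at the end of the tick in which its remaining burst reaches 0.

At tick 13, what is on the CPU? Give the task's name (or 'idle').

running at tick 13 = B

t=0: L0/L1/L2 = ADF/-/- → run A
t=1: L0/L1/L2 = ADFBH/-/- → run A
t=2: L0/L1/L2 = ADFBHC/-/- → run A
t=3: L0/L1/L2 = ADFBHCG/-/- → run A
t=4: L0/L1/L2 = DFBHCGE/-/- → run D
t=5: L0/L1/L2 = DFBHCGE/-/- → run D
t=6: L0/L1/L2 = DFBHCGE/-/- → run D
t=7: L0/L1/L2 = DFBHCGE/-/- → run D
t=8: L0/L1/L2 = FBHCGE/-/- → run F
t=9: L0/L1/L2 = FBHCGE/-/- → run F
t=10: L0/L1/L2 = FBHCGE/-/- → run F
t=11: L0/L1/L2 = FBHCGE/-/- → run F
t=12: L0/L1/L2 = BHCGE/-/- → run B
t=13: L0/L1/L2 = BHCGE/-/- → run B
t=14: L0/L1/L2 = HCGE/-/- → run H
t=15: L0/L1/L2 = HCGE/-/- → run H
t=16: L0/L1/L2 = HCGE/-/- → run H
t=17: L0/L1/L2 = HCGE/-/- → run H
t=18: L0/L1/L2 = CGE/H/- → run C
t=19: L0/L1/L2 = CGE/H/- → run C
t=20: L0/L1/L2 = CGE/H/- → run C
t=21: L0/L1/L2 = CGE/H/- → run C
t=22: L0/L1/L2 = GE/HC/- → run G
t=23: L0/L1/L2 = GE/HC/- → run G
t=24: L0/L1/L2 = GE/HC/- → run G
t=25: L0/L1/L2 = GE/HC/- → run G
t=26: L0/L1/L2 = E/HCG/- → run E
t=27: L0/L1/L2 = E/HCG/- → run E
t=28: L0/L1/L2 = -/HCG/- → run H
t=29: L0/L1/L2 = -/HCG/- → run H
t=30: L0/L1/L2 = -/HCG/- → run H
t=31: L0/L1/L2 = -/CG/- → run C
t=32: L0/L1/L2 = -/CG/- → run C
t=33: L0/L1/L2 = -/CG/- → run C
t=34: L0/L1/L2 = -/G/- → run G
t=35: (idle)
t=36: (idle)
t=37: (idle)
t=38: (idle)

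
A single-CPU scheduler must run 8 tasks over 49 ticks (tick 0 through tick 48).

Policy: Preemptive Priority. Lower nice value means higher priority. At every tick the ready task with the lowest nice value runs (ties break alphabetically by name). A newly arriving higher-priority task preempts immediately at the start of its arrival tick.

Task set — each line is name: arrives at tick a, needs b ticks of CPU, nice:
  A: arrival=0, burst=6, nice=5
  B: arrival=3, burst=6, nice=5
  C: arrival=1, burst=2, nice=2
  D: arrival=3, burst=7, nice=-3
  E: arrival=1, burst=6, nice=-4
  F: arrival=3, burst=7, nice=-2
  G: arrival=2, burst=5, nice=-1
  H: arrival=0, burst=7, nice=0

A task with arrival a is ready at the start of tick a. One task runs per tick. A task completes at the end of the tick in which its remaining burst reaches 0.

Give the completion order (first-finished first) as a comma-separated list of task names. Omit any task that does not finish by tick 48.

t=0: ready={A,H} → run H
t=1: ready={A,C,E,H} → run E
t=2: ready={A,C,E,G,H} → run E
t=3: ready={A,B,C,D,E,F,G,H} → run E
t=4: ready={A,B,C,D,E,F,G,H} → run E
t=5: ready={A,B,C,D,E,F,G,H} → run E
t=6: ready={A,B,C,D,E,F,G,H} → run E
t=7: ready={A,B,C,D,F,G,H} → run D
t=8: ready={A,B,C,D,F,G,H} → run D
t=9: ready={A,B,C,D,F,G,H} → run D
t=10: ready={A,B,C,D,F,G,H} → run D
t=11: ready={A,B,C,D,F,G,H} → run D
t=12: ready={A,B,C,D,F,G,H} → run D
t=13: ready={A,B,C,D,F,G,H} → run D
t=14: ready={A,B,C,F,G,H} → run F
t=15: ready={A,B,C,F,G,H} → run F
t=16: ready={A,B,C,F,G,H} → run F
t=17: ready={A,B,C,F,G,H} → run F
t=18: ready={A,B,C,F,G,H} → run F
t=19: ready={A,B,C,F,G,H} → run F
t=20: ready={A,B,C,F,G,H} → run F
t=21: ready={A,B,C,G,H} → run G
t=22: ready={A,B,C,G,H} → run G
t=23: ready={A,B,C,G,H} → run G
t=24: ready={A,B,C,G,H} → run G
t=25: ready={A,B,C,G,H} → run G
t=26: ready={A,B,C,H} → run H
t=27: ready={A,B,C,H} → run H
t=28: ready={A,B,C,H} → run H
t=29: ready={A,B,C,H} → run H
t=30: ready={A,B,C,H} → run H
t=31: ready={A,B,C,H} → run H
t=32: ready={A,B,C} → run C
t=33: ready={A,B,C} → run C
t=34: ready={A,B} → run A
t=35: ready={A,B} → run A
t=36: ready={A,B} → run A
t=37: ready={A,B} → run A
t=38: ready={A,B} → run A
t=39: ready={A,B} → run A
t=40: ready={B} → run B
t=41: ready={B} → run B
t=42: ready={B} → run B
t=43: ready={B} → run B
t=44: ready={B} → run B
t=45: ready={B} → run B
t=46: (idle)
t=47: (idle)
t=48: (idle)

completion order = E, D, F, G, H, C, A, B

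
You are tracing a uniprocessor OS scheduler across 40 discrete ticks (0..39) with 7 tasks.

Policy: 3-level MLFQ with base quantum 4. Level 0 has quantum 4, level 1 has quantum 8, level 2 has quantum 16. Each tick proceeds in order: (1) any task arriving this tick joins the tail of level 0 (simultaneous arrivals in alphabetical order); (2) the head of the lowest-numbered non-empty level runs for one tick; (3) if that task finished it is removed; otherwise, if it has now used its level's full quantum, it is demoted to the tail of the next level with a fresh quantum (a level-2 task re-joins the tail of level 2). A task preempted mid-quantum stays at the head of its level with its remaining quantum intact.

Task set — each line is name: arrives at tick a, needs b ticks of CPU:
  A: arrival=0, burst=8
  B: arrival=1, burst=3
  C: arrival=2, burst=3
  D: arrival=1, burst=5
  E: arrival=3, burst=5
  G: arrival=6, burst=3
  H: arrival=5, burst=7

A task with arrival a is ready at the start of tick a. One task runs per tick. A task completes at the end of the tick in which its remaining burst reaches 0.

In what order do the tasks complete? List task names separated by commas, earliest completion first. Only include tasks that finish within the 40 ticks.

completion order = B, C, G, A, D, E, H

t=0: L0/L1/L2 = A/-/- → run A
t=1: L0/L1/L2 = ABD/-/- → run A
t=2: L0/L1/L2 = ABDC/-/- → run A
t=3: L0/L1/L2 = ABDCE/-/- → run A
t=4: L0/L1/L2 = BDCE/A/- → run B
t=5: L0/L1/L2 = BDCEH/A/- → run B
t=6: L0/L1/L2 = BDCEHG/A/- → run B
t=7: L0/L1/L2 = DCEHG/A/- → run D
t=8: L0/L1/L2 = DCEHG/A/- → run D
t=9: L0/L1/L2 = DCEHG/A/- → run D
t=10: L0/L1/L2 = DCEHG/A/- → run D
t=11: L0/L1/L2 = CEHG/AD/- → run C
t=12: L0/L1/L2 = CEHG/AD/- → run C
t=13: L0/L1/L2 = CEHG/AD/- → run C
t=14: L0/L1/L2 = EHG/AD/- → run E
t=15: L0/L1/L2 = EHG/AD/- → run E
t=16: L0/L1/L2 = EHG/AD/- → run E
t=17: L0/L1/L2 = EHG/AD/- → run E
t=18: L0/L1/L2 = HG/ADE/- → run H
t=19: L0/L1/L2 = HG/ADE/- → run H
t=20: L0/L1/L2 = HG/ADE/- → run H
t=21: L0/L1/L2 = HG/ADE/- → run H
t=22: L0/L1/L2 = G/ADEH/- → run G
t=23: L0/L1/L2 = G/ADEH/- → run G
t=24: L0/L1/L2 = G/ADEH/- → run G
t=25: L0/L1/L2 = -/ADEH/- → run A
t=26: L0/L1/L2 = -/ADEH/- → run A
t=27: L0/L1/L2 = -/ADEH/- → run A
t=28: L0/L1/L2 = -/ADEH/- → run A
t=29: L0/L1/L2 = -/DEH/- → run D
t=30: L0/L1/L2 = -/EH/- → run E
t=31: L0/L1/L2 = -/H/- → run H
t=32: L0/L1/L2 = -/H/- → run H
t=33: L0/L1/L2 = -/H/- → run H
t=34: (idle)
t=35: (idle)
t=36: (idle)
t=37: (idle)
t=38: (idle)
t=39: (idle)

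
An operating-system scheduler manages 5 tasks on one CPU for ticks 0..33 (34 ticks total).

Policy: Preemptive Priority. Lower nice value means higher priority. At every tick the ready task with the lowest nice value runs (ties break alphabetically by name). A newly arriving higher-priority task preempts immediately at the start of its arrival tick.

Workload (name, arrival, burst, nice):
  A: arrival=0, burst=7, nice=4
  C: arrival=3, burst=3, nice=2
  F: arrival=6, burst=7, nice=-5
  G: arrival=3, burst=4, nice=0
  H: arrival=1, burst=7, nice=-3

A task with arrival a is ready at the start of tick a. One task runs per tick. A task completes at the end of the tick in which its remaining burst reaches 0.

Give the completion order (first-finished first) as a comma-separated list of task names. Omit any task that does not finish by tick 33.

t=0: ready={A} → run A
t=1: ready={A,H} → run H
t=2: ready={A,H} → run H
t=3: ready={A,C,G,H} → run H
t=4: ready={A,C,G,H} → run H
t=5: ready={A,C,G,H} → run H
t=6: ready={A,C,F,G,H} → run F
t=7: ready={A,C,F,G,H} → run F
t=8: ready={A,C,F,G,H} → run F
t=9: ready={A,C,F,G,H} → run F
t=10: ready={A,C,F,G,H} → run F
t=11: ready={A,C,F,G,H} → run F
t=12: ready={A,C,F,G,H} → run F
t=13: ready={A,C,G,H} → run H
t=14: ready={A,C,G,H} → run H
t=15: ready={A,C,G} → run G
t=16: ready={A,C,G} → run G
t=17: ready={A,C,G} → run G
t=18: ready={A,C,G} → run G
t=19: ready={A,C} → run C
t=20: ready={A,C} → run C
t=21: ready={A,C} → run C
t=22: ready={A} → run A
t=23: ready={A} → run A
t=24: ready={A} → run A
t=25: ready={A} → run A
t=26: ready={A} → run A
t=27: ready={A} → run A
t=28: (idle)
t=29: (idle)
t=30: (idle)
t=31: (idle)
t=32: (idle)
t=33: (idle)

completion order = F, H, G, C, A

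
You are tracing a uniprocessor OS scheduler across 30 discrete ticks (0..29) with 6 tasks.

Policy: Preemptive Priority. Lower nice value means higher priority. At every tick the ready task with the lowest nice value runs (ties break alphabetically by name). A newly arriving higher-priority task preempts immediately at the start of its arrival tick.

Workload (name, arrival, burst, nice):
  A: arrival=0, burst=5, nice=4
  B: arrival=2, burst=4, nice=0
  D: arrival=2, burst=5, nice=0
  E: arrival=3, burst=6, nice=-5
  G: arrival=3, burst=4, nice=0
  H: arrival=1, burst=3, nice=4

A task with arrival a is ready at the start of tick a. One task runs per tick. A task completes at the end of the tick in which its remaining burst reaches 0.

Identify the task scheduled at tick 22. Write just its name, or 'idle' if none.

t=0: ready={A} → run A
t=1: ready={A,H} → run A
t=2: ready={A,B,D,H} → run B
t=3: ready={A,B,D,E,G,H} → run E
t=4: ready={A,B,D,E,G,H} → run E
t=5: ready={A,B,D,E,G,H} → run E
t=6: ready={A,B,D,E,G,H} → run E
t=7: ready={A,B,D,E,G,H} → run E
t=8: ready={A,B,D,E,G,H} → run E
t=9: ready={A,B,D,G,H} → run B
t=10: ready={A,B,D,G,H} → run B
t=11: ready={A,B,D,G,H} → run B
t=12: ready={A,D,G,H} → run D
t=13: ready={A,D,G,H} → run D
t=14: ready={A,D,G,H} → run D
t=15: ready={A,D,G,H} → run D
t=16: ready={A,D,G,H} → run D
t=17: ready={A,G,H} → run G
t=18: ready={A,G,H} → run G
t=19: ready={A,G,H} → run G
t=20: ready={A,G,H} → run G
t=21: ready={A,H} → run A
t=22: ready={A,H} → run A
t=23: ready={A,H} → run A
t=24: ready={H} → run H
t=25: ready={H} → run H
t=26: ready={H} → run H
t=27: (idle)
t=28: (idle)
t=29: (idle)

running at tick 22 = A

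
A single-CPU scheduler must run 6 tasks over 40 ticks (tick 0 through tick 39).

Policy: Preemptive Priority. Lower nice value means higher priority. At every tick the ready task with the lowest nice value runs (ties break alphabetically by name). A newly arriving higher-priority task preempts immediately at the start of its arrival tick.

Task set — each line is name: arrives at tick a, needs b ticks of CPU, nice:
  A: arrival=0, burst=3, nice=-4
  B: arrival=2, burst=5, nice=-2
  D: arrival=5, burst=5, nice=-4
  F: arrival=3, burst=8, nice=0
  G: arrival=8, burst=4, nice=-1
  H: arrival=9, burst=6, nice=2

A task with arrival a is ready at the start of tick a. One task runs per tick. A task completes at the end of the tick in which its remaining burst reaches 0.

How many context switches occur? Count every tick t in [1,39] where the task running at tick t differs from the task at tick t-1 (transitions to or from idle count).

t=0: ready={A} → run A
t=1: ready={A} → run A
t=2: ready={A,B} → run A
t=3: ready={B,F} → run B
t=4: ready={B,F} → run B
t=5: ready={B,D,F} → run D
t=6: ready={B,D,F} → run D
t=7: ready={B,D,F} → run D
t=8: ready={B,D,F,G} → run D
t=9: ready={B,D,F,G,H} → run D
t=10: ready={B,F,G,H} → run B
t=11: ready={B,F,G,H} → run B
t=12: ready={B,F,G,H} → run B
t=13: ready={F,G,H} → run G
t=14: ready={F,G,H} → run G
t=15: ready={F,G,H} → run G
t=16: ready={F,G,H} → run G
t=17: ready={F,H} → run F
t=18: ready={F,H} → run F
t=19: ready={F,H} → run F
t=20: ready={F,H} → run F
t=21: ready={F,H} → run F
t=22: ready={F,H} → run F
t=23: ready={F,H} → run F
t=24: ready={F,H} → run F
t=25: ready={H} → run H
t=26: ready={H} → run H
t=27: ready={H} → run H
t=28: ready={H} → run H
t=29: ready={H} → run H
t=30: ready={H} → run H
t=31: (idle)
t=32: (idle)
t=33: (idle)
t=34: (idle)
t=35: (idle)
t=36: (idle)
t=37: (idle)
t=38: (idle)
t=39: (idle)

context switches = 7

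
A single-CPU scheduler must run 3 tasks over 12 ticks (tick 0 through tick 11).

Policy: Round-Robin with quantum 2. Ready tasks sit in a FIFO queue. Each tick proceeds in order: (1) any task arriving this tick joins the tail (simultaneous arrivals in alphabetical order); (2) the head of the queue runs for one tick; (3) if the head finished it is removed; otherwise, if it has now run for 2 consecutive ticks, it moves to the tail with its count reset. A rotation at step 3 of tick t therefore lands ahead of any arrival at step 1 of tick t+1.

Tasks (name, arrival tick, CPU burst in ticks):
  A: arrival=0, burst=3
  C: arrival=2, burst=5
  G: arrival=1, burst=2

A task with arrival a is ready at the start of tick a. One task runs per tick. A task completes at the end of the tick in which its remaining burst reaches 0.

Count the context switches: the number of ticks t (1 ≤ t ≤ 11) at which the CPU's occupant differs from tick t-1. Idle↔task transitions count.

t=0: queue=[A] q_used=0 → run A
t=1: queue=[A,G] q_used=1 → run A
t=2: queue=[G,A,C] q_used=0 → run G
t=3: queue=[G,A,C] q_used=1 → run G
t=4: queue=[A,C] q_used=0 → run A
t=5: queue=[C] q_used=0 → run C
t=6: queue=[C] q_used=1 → run C
t=7: queue=[C] q_used=0 → run C
t=8: queue=[C] q_used=1 → run C
t=9: queue=[C] q_used=0 → run C
t=10: (idle)
t=11: (idle)

context switches = 4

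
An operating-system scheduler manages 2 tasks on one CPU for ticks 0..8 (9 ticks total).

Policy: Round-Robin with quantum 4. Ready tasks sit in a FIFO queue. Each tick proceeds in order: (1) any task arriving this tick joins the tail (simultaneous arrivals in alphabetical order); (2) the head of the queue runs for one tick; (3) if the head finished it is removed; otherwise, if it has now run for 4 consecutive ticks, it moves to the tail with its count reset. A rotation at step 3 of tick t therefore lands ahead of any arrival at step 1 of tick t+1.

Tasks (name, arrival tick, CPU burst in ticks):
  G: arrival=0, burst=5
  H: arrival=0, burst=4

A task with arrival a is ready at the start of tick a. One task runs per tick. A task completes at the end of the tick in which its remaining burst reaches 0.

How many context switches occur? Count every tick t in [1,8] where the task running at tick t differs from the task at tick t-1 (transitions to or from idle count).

context switches = 2

t=0: queue=[G,H] q_used=0 → run G
t=1: queue=[G,H] q_used=1 → run G
t=2: queue=[G,H] q_used=2 → run G
t=3: queue=[G,H] q_used=3 → run G
t=4: queue=[H,G] q_used=0 → run H
t=5: queue=[H,G] q_used=1 → run H
t=6: queue=[H,G] q_used=2 → run H
t=7: queue=[H,G] q_used=3 → run H
t=8: queue=[G] q_used=0 → run G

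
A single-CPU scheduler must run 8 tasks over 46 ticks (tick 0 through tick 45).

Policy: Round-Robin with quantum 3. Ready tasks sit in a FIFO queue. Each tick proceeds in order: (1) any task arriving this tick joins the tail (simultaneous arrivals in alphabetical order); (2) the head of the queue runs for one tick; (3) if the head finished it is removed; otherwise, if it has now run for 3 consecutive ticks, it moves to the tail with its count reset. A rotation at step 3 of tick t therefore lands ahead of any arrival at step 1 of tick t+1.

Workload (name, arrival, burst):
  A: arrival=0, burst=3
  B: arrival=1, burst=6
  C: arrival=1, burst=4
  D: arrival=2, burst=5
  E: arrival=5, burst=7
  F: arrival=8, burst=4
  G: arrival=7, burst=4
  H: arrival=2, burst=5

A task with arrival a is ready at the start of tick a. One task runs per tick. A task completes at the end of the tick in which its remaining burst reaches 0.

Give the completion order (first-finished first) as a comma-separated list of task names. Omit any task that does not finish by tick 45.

t=0: queue=[A] q_used=0 → run A
t=1: queue=[A,B,C] q_used=1 → run A
t=2: queue=[A,B,C,D,H] q_used=2 → run A
t=3: queue=[B,C,D,H] q_used=0 → run B
t=4: queue=[B,C,D,H] q_used=1 → run B
t=5: queue=[B,C,D,H,E] q_used=2 → run B
t=6: queue=[C,D,H,E,B] q_used=0 → run C
t=7: queue=[C,D,H,E,B,G] q_used=1 → run C
t=8: queue=[C,D,H,E,B,G,F] q_used=2 → run C
t=9: queue=[D,H,E,B,G,F,C] q_used=0 → run D
t=10: queue=[D,H,E,B,G,F,C] q_used=1 → run D
t=11: queue=[D,H,E,B,G,F,C] q_used=2 → run D
t=12: queue=[H,E,B,G,F,C,D] q_used=0 → run H
t=13: queue=[H,E,B,G,F,C,D] q_used=1 → run H
t=14: queue=[H,E,B,G,F,C,D] q_used=2 → run H
t=15: queue=[E,B,G,F,C,D,H] q_used=0 → run E
t=16: queue=[E,B,G,F,C,D,H] q_used=1 → run E
t=17: queue=[E,B,G,F,C,D,H] q_used=2 → run E
t=18: queue=[B,G,F,C,D,H,E] q_used=0 → run B
t=19: queue=[B,G,F,C,D,H,E] q_used=1 → run B
t=20: queue=[B,G,F,C,D,H,E] q_used=2 → run B
t=21: queue=[G,F,C,D,H,E] q_used=0 → run G
t=22: queue=[G,F,C,D,H,E] q_used=1 → run G
t=23: queue=[G,F,C,D,H,E] q_used=2 → run G
t=24: queue=[F,C,D,H,E,G] q_used=0 → run F
t=25: queue=[F,C,D,H,E,G] q_used=1 → run F
t=26: queue=[F,C,D,H,E,G] q_used=2 → run F
t=27: queue=[C,D,H,E,G,F] q_used=0 → run C
t=28: queue=[D,H,E,G,F] q_used=0 → run D
t=29: queue=[D,H,E,G,F] q_used=1 → run D
t=30: queue=[H,E,G,F] q_used=0 → run H
t=31: queue=[H,E,G,F] q_used=1 → run H
t=32: queue=[E,G,F] q_used=0 → run E
t=33: queue=[E,G,F] q_used=1 → run E
t=34: queue=[E,G,F] q_used=2 → run E
t=35: queue=[G,F,E] q_used=0 → run G
t=36: queue=[F,E] q_used=0 → run F
t=37: queue=[E] q_used=0 → run E
t=38: (idle)
t=39: (idle)
t=40: (idle)
t=41: (idle)
t=42: (idle)
t=43: (idle)
t=44: (idle)
t=45: (idle)

completion order = A, B, C, D, H, G, F, E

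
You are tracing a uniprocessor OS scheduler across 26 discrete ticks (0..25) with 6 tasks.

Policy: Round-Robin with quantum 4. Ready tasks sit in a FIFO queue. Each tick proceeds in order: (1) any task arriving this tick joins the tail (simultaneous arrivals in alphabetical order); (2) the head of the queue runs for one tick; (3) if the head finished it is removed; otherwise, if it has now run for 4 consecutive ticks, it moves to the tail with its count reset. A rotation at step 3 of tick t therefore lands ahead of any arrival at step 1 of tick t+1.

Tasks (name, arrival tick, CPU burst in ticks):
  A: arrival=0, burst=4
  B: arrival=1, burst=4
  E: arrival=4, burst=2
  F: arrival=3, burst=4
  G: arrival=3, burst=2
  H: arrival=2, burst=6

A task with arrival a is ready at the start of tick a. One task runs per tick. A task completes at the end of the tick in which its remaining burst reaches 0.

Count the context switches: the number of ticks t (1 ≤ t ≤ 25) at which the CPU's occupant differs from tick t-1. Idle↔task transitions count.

t=0: queue=[A] q_used=0 → run A
t=1: queue=[A,B] q_used=1 → run A
t=2: queue=[A,B,H] q_used=2 → run A
t=3: queue=[A,B,H,F,G] q_used=3 → run A
t=4: queue=[B,H,F,G,E] q_used=0 → run B
t=5: queue=[B,H,F,G,E] q_used=1 → run B
t=6: queue=[B,H,F,G,E] q_used=2 → run B
t=7: queue=[B,H,F,G,E] q_used=3 → run B
t=8: queue=[H,F,G,E] q_used=0 → run H
t=9: queue=[H,F,G,E] q_used=1 → run H
t=10: queue=[H,F,G,E] q_used=2 → run H
t=11: queue=[H,F,G,E] q_used=3 → run H
t=12: queue=[F,G,E,H] q_used=0 → run F
t=13: queue=[F,G,E,H] q_used=1 → run F
t=14: queue=[F,G,E,H] q_used=2 → run F
t=15: queue=[F,G,E,H] q_used=3 → run F
t=16: queue=[G,E,H] q_used=0 → run G
t=17: queue=[G,E,H] q_used=1 → run G
t=18: queue=[E,H] q_used=0 → run E
t=19: queue=[E,H] q_used=1 → run E
t=20: queue=[H] q_used=0 → run H
t=21: queue=[H] q_used=1 → run H
t=22: (idle)
t=23: (idle)
t=24: (idle)
t=25: (idle)

context switches = 7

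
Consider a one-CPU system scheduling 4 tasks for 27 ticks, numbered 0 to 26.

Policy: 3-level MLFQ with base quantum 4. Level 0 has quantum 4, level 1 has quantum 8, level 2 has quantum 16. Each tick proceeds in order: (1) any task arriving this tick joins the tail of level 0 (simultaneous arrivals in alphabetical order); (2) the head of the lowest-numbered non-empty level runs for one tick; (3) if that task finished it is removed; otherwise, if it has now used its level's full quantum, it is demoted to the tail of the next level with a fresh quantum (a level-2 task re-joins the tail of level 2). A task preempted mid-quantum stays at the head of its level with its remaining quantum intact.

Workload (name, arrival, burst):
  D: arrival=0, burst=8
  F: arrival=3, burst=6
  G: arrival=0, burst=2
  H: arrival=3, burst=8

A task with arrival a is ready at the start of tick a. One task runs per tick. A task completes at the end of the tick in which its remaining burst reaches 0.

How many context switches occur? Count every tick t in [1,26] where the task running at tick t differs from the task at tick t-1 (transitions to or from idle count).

context switches = 7

t=0: L0/L1/L2 = DG/-/- → run D
t=1: L0/L1/L2 = DG/-/- → run D
t=2: L0/L1/L2 = DG/-/- → run D
t=3: L0/L1/L2 = DGFH/-/- → run D
t=4: L0/L1/L2 = GFH/D/- → run G
t=5: L0/L1/L2 = GFH/D/- → run G
t=6: L0/L1/L2 = FH/D/- → run F
t=7: L0/L1/L2 = FH/D/- → run F
t=8: L0/L1/L2 = FH/D/- → run F
t=9: L0/L1/L2 = FH/D/- → run F
t=10: L0/L1/L2 = H/DF/- → run H
t=11: L0/L1/L2 = H/DF/- → run H
t=12: L0/L1/L2 = H/DF/- → run H
t=13: L0/L1/L2 = H/DF/- → run H
t=14: L0/L1/L2 = -/DFH/- → run D
t=15: L0/L1/L2 = -/DFH/- → run D
t=16: L0/L1/L2 = -/DFH/- → run D
t=17: L0/L1/L2 = -/DFH/- → run D
t=18: L0/L1/L2 = -/FH/- → run F
t=19: L0/L1/L2 = -/FH/- → run F
t=20: L0/L1/L2 = -/H/- → run H
t=21: L0/L1/L2 = -/H/- → run H
t=22: L0/L1/L2 = -/H/- → run H
t=23: L0/L1/L2 = -/H/- → run H
t=24: (idle)
t=25: (idle)
t=26: (idle)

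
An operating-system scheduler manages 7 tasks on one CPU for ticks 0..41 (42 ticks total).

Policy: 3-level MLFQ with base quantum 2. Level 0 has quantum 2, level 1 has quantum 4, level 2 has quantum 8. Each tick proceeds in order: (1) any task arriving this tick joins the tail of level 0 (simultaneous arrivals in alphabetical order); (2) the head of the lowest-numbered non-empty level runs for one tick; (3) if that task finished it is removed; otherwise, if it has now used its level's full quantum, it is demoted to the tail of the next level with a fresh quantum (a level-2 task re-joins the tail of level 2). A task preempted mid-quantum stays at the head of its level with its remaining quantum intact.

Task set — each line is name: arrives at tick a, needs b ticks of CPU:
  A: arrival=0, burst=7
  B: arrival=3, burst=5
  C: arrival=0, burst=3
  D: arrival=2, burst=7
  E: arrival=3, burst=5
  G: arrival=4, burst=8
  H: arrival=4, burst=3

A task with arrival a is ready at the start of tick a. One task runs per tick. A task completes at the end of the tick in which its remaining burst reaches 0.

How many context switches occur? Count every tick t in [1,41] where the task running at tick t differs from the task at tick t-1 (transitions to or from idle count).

t=0: L0/L1/L2 = AC/-/- → run A
t=1: L0/L1/L2 = AC/-/- → run A
t=2: L0/L1/L2 = CD/A/- → run C
t=3: L0/L1/L2 = CDBE/A/- → run C
t=4: L0/L1/L2 = DBEGH/AC/- → run D
t=5: L0/L1/L2 = DBEGH/AC/- → run D
t=6: L0/L1/L2 = BEGH/ACD/- → run B
t=7: L0/L1/L2 = BEGH/ACD/- → run B
t=8: L0/L1/L2 = EGH/ACDB/- → run E
t=9: L0/L1/L2 = EGH/ACDB/- → run E
t=10: L0/L1/L2 = GH/ACDBE/- → run G
t=11: L0/L1/L2 = GH/ACDBE/- → run G
t=12: L0/L1/L2 = H/ACDBEG/- → run H
t=13: L0/L1/L2 = H/ACDBEG/- → run H
t=14: L0/L1/L2 = -/ACDBEGH/- → run A
t=15: L0/L1/L2 = -/ACDBEGH/- → run A
t=16: L0/L1/L2 = -/ACDBEGH/- → run A
t=17: L0/L1/L2 = -/ACDBEGH/- → run A
t=18: L0/L1/L2 = -/CDBEGH/A → run C
t=19: L0/L1/L2 = -/DBEGH/A → run D
t=20: L0/L1/L2 = -/DBEGH/A → run D
t=21: L0/L1/L2 = -/DBEGH/A → run D
t=22: L0/L1/L2 = -/DBEGH/A → run D
t=23: L0/L1/L2 = -/BEGH/AD → run B
t=24: L0/L1/L2 = -/BEGH/AD → run B
t=25: L0/L1/L2 = -/BEGH/AD → run B
t=26: L0/L1/L2 = -/EGH/AD → run E
t=27: L0/L1/L2 = -/EGH/AD → run E
t=28: L0/L1/L2 = -/EGH/AD → run E
t=29: L0/L1/L2 = -/GH/AD → run G
t=30: L0/L1/L2 = -/GH/AD → run G
t=31: L0/L1/L2 = -/GH/AD → run G
t=32: L0/L1/L2 = -/GH/AD → run G
t=33: L0/L1/L2 = -/H/ADG → run H
t=34: L0/L1/L2 = -/-/ADG → run A
t=35: L0/L1/L2 = -/-/DG → run D
t=36: L0/L1/L2 = -/-/G → run G
t=37: L0/L1/L2 = -/-/G → run G
t=38: (idle)
t=39: (idle)
t=40: (idle)
t=41: (idle)

context switches = 17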